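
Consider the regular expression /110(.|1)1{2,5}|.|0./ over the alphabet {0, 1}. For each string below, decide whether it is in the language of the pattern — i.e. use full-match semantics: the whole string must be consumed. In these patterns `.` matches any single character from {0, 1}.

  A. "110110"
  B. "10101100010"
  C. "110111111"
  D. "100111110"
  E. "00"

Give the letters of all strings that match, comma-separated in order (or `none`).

A → no match
B → no match
C → match
D → no match
E → match

C, E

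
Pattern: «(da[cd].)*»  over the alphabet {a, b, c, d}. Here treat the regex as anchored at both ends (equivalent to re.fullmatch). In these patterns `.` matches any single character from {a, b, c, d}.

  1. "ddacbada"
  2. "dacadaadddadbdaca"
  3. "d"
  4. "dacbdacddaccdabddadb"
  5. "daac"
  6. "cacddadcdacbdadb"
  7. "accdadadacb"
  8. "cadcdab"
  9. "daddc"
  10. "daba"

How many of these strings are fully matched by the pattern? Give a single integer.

1 → no match
2 → no match
3 → no match
4 → no match
5 → no match
6 → no match
7 → no match
8 → no match
9 → no match
10 → no match
Total matched: 0

0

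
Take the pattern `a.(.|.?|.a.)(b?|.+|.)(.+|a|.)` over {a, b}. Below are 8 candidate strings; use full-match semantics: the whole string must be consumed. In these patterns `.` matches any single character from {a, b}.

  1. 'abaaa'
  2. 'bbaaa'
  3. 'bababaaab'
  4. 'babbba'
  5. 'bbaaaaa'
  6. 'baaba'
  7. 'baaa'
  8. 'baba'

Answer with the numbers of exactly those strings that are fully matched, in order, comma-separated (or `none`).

1. 'abaaa' → match
2. 'bbaaa' → no match — must start with 'a'
3. 'bababaaab' → no match — must start with 'a'
4. 'babbba' → no match — must start with 'a'
5. 'bbaaaaa' → no match — must start with 'a'
6. 'baaba' → no match — must start with 'a'
7. 'baaa' → no match — must start with 'a'
8. 'baba' → no match — must start with 'a'

1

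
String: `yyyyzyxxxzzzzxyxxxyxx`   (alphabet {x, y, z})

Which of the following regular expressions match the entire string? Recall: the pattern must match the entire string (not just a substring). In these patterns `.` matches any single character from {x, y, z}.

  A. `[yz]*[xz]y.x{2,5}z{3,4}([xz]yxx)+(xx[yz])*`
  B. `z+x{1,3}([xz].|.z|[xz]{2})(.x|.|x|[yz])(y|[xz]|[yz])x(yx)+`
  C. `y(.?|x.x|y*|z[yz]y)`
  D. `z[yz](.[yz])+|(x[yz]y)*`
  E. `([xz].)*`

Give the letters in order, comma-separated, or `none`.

A

A → match
B → no match — must start with `z`
C → no match
D → no match
E → no match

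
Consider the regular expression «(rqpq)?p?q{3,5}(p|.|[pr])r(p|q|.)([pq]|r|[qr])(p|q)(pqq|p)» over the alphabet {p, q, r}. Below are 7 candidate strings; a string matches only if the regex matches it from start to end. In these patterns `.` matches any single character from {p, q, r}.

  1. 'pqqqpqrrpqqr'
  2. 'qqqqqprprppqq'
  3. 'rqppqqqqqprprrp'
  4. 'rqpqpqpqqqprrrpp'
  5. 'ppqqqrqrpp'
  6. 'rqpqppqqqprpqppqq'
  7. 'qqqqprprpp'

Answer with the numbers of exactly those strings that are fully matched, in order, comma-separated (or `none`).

2, 7

1 → no match
2 → match
3 → no match
4 → no match
5 → no match
6 → no match
7 → match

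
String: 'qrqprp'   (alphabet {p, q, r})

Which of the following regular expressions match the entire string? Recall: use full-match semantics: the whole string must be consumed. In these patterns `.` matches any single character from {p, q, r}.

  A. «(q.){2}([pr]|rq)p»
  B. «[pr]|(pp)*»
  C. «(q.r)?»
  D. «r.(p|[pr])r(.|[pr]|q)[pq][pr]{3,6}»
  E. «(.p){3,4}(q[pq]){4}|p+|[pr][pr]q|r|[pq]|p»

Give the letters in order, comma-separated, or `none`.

A

A → match
B → no match
C → no match
D → no match — must start with 'r'
E → no match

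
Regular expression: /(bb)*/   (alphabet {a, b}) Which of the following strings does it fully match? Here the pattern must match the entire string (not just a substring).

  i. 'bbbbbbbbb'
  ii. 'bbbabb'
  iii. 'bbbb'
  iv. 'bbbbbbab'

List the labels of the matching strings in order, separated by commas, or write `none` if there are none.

iii

i → no match
ii → no match
iii → match
iv → no match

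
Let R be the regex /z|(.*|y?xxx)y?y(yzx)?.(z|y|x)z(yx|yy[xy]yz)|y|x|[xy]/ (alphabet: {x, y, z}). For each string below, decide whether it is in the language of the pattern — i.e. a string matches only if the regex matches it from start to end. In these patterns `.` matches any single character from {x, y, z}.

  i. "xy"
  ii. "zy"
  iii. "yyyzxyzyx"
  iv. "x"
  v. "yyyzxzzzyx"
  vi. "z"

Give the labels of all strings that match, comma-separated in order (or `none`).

i → no match
ii → no match
iii → no match
iv → match
v → match
vi → match

iv, v, vi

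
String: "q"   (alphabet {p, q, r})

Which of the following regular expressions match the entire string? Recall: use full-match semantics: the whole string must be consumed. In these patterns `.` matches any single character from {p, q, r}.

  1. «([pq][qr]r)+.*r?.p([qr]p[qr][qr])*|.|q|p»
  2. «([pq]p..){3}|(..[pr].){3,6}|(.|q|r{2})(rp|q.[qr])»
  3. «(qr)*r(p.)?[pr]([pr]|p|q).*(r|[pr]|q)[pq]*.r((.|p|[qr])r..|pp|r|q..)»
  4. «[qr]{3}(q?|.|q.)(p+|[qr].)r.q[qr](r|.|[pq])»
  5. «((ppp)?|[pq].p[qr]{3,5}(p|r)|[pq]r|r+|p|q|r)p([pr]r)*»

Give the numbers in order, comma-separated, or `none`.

1 → match
2 → no match
3 → no match
4 → no match
5 → no match

1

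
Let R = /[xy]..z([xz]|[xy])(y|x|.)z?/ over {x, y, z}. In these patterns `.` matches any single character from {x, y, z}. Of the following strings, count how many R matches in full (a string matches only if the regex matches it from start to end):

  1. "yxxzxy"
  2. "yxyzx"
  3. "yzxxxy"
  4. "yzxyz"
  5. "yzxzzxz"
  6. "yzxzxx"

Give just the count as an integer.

1 → match
2 → no match
3 → no match
4 → no match
5 → match
6 → match
Total matched: 3

3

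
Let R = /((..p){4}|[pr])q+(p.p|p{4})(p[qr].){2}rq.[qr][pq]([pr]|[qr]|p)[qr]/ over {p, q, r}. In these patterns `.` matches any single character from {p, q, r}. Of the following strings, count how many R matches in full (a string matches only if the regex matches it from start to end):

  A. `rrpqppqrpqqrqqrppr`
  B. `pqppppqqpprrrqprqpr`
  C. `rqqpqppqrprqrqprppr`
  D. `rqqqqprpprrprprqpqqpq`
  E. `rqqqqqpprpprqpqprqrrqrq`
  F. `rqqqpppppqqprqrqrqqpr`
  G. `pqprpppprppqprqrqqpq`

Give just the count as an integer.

A → no match
B → no match
C → match
D → match
E → no match
F → match
G → no match
Total matched: 3

3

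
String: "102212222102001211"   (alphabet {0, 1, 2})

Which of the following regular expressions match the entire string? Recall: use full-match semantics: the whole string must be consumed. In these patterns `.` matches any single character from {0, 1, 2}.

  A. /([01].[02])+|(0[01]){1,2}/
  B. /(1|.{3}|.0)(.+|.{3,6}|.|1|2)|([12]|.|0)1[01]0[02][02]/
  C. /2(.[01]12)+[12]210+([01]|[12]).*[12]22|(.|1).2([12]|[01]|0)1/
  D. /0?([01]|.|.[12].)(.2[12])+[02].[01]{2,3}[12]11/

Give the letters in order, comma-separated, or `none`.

B, D

A → no match
B → match
C → no match
D → match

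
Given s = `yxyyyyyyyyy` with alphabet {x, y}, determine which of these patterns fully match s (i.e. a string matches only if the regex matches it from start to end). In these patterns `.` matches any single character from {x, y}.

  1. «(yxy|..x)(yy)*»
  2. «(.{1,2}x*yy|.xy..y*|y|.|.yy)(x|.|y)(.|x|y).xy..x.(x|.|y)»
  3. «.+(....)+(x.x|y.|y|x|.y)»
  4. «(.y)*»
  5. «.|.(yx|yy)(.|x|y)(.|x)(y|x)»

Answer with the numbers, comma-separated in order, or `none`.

1, 3

1 → match
2 → no match
3 → match
4 → no match
5 → no match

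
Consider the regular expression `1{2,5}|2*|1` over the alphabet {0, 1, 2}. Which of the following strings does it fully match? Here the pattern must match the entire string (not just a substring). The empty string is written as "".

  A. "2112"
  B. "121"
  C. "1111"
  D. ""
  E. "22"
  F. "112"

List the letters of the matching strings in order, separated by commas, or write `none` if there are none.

A → no match
B → no match
C → match
D → match
E → match
F → no match

C, D, E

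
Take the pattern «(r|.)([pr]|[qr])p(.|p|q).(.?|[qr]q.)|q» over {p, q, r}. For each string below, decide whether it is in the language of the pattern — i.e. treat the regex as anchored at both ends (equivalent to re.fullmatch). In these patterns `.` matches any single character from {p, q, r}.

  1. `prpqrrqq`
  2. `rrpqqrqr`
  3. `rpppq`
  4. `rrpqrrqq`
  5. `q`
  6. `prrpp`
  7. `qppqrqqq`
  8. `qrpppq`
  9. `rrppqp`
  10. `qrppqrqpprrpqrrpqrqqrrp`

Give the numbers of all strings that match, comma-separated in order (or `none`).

1 → match
2 → match
3 → match
4 → match
5 → match
6 → no match
7 → match
8 → match
9 → match
10 → no match

1, 2, 3, 4, 5, 7, 8, 9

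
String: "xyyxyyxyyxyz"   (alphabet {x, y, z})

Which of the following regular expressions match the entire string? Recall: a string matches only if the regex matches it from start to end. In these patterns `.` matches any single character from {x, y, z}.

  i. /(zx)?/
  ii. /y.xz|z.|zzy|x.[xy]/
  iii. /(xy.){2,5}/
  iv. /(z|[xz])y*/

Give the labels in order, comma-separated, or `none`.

iii

i → no match
ii → no match
iii → match
iv → no match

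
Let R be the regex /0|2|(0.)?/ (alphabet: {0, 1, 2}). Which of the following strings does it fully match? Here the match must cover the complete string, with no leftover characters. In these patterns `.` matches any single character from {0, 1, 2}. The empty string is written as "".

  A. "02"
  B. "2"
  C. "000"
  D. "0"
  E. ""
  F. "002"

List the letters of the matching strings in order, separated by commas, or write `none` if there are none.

A → match
B → match
C → no match
D → match
E → match
F → no match

A, B, D, E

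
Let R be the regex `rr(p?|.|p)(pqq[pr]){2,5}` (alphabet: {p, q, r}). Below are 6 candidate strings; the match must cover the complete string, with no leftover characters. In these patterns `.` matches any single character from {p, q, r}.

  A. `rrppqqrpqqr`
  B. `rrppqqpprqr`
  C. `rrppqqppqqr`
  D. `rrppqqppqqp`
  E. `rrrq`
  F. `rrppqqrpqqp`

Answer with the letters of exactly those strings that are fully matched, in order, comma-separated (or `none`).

A. `rrppqqrpqqr` → match
B. `rrppqqpprqr` → no match
C. `rrppqqppqqr` → match
D. `rrppqqppqqp` → match
E. `rrrq` → no match
F. `rrppqqrpqqp` → match

A, C, D, F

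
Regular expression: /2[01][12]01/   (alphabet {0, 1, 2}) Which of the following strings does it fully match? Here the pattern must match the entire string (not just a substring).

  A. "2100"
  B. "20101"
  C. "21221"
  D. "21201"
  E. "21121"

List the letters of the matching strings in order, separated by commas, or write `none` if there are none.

B, D

A → no match — must end with "01"
B → match
C → no match — must end with "01"
D → match
E → no match — must end with "01"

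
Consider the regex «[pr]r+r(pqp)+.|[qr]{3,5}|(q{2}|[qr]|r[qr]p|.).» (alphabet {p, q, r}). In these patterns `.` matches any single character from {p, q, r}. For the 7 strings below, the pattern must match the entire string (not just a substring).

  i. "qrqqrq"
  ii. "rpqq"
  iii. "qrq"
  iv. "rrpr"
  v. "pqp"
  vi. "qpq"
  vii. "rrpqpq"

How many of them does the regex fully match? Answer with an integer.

2

i → no match
ii → no match
iii → match
iv → match
v → no match
vi → no match
vii → no match
Total matched: 2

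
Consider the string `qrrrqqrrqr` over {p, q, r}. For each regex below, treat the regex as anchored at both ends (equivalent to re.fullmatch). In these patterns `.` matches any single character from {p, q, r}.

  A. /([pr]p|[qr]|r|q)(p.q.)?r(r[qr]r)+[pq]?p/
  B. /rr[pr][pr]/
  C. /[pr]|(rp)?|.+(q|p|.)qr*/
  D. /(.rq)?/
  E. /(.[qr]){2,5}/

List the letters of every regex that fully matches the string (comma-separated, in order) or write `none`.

A → no match — must end with `p`
B → no match — must start with `rr`
C → match
D → no match
E → match

C, E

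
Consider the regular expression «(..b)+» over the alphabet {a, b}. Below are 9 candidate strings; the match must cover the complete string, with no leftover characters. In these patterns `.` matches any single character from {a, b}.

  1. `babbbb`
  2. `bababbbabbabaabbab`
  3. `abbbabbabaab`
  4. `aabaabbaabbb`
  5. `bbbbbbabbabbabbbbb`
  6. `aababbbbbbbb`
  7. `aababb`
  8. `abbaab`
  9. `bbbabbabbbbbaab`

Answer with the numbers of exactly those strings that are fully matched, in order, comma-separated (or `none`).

1 → match
2 → match
3 → match
4 → no match
5 → match
6 → match
7 → match
8 → match
9 → match

1, 2, 3, 5, 6, 7, 8, 9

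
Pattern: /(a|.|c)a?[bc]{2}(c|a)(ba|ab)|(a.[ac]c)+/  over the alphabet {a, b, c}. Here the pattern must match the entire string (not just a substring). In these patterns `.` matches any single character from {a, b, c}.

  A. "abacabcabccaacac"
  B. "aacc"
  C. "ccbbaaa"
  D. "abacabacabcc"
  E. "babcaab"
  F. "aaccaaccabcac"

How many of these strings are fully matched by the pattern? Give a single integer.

3

A → no match
B → match
C → no match
D → match
E → match
F → no match
Total matched: 3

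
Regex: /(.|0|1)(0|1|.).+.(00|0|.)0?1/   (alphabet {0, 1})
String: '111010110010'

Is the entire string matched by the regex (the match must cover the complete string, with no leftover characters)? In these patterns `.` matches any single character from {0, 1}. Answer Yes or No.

No

Every match must end with '1', but '111010110010' does not.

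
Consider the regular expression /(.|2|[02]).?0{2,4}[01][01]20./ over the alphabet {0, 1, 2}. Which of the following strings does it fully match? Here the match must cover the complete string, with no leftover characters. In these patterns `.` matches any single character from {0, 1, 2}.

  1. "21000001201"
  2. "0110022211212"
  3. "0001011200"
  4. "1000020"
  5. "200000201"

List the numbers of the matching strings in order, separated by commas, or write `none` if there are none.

1, 5

1 → match
2 → no match
3 → no match
4 → no match
5 → match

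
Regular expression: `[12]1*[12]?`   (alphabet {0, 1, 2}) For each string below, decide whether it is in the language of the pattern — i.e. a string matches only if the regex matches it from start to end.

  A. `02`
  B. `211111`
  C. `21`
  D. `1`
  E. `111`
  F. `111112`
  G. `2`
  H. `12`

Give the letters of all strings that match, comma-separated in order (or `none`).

B, C, D, E, F, G, H

A. `02` → no match
B. `211111` → match
C. `21` → match
D. `1` → match
E. `111` → match
F. `111112` → match
G. `2` → match
H. `12` → match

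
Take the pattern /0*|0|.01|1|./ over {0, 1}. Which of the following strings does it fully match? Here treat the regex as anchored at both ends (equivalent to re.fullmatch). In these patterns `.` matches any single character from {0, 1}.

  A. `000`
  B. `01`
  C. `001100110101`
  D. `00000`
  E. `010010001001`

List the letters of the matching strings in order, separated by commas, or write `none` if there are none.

A → match
B → no match
C → no match
D → match
E → no match

A, D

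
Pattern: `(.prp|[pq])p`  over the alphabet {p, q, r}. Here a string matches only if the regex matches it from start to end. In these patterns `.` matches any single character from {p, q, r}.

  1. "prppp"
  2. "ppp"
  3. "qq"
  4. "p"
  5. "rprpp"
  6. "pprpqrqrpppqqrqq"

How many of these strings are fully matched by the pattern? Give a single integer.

1

1. "prppp" → no match
2. "ppp" → no match
3. "qq" → no match — must end with "p"
4. "p" → no match
5. "rprpp" → match
6 → no match — must end with "p"
Total matched: 1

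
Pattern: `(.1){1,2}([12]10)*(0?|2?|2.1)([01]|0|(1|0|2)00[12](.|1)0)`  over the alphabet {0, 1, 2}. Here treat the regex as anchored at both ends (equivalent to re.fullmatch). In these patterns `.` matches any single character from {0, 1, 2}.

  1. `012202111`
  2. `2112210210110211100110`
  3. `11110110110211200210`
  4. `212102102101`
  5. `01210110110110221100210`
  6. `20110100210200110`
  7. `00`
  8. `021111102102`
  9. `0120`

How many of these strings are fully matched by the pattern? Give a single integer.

4

1. `012202111` → no match
2 → no match
3 → match
4. `212102102101` → match
5 → match
6 → no match
7. `00` → no match
8. `021111102102` → no match
9. `0120` → match
Total matched: 4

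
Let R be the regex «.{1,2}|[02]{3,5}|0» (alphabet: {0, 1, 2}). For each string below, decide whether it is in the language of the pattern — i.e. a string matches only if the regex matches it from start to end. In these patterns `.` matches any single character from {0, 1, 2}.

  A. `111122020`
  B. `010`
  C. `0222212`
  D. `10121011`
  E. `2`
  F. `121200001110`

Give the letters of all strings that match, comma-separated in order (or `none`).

A → no match
B → no match
C → no match
D → no match
E → match
F → no match

E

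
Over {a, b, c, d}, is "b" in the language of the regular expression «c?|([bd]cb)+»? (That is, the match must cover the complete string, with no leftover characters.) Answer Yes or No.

No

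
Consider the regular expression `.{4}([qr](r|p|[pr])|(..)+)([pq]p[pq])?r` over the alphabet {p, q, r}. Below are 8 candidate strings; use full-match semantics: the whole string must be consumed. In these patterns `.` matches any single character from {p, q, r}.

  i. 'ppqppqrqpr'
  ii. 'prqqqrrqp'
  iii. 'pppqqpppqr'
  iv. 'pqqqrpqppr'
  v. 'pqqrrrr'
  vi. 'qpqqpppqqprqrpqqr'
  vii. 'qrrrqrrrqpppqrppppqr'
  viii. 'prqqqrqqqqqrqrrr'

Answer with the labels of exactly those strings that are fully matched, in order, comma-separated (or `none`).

i → no match
ii → no match — must end with 'r'
iii → match
iv → match
v → match
vi → match
vii → match
viii → no match

iii, iv, v, vi, vii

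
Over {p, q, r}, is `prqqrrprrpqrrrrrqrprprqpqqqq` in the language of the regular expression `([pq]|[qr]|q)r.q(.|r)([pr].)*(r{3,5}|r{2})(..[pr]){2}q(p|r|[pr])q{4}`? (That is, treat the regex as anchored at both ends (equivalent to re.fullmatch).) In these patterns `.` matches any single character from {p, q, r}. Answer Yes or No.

Yes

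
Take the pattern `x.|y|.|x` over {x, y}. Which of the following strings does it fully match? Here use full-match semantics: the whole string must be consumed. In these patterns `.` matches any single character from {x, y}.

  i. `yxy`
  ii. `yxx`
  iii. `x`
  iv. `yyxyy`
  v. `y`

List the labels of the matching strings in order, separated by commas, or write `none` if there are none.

iii, v

i → no match
ii → no match
iii → match
iv → no match
v → match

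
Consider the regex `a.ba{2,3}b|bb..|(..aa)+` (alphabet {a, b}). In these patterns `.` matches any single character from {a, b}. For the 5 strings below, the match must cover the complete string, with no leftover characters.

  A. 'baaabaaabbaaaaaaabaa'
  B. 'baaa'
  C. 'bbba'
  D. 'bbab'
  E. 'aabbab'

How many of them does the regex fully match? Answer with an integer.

4

A → match
B → match
C → match
D → match
E → no match
Total matched: 4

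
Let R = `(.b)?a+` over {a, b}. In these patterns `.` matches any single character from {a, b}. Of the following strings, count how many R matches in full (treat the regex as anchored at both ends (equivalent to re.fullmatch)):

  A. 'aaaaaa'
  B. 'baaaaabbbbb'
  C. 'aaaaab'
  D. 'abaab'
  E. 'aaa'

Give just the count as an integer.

A → match
B → no match — must end with 'a'
C → no match — must end with 'a'
D → no match — must end with 'a'
E → match
Total matched: 2

2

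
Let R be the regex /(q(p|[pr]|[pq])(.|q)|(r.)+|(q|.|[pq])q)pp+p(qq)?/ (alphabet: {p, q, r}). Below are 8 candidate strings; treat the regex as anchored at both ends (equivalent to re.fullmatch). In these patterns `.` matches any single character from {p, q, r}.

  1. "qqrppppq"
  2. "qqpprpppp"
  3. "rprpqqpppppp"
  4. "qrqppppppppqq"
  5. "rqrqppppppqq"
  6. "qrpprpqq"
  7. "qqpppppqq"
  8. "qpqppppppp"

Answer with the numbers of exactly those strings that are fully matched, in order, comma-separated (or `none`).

1 → no match
2 → no match
3 → no match
4 → match
5 → match
6 → no match
7 → match
8 → match

4, 5, 7, 8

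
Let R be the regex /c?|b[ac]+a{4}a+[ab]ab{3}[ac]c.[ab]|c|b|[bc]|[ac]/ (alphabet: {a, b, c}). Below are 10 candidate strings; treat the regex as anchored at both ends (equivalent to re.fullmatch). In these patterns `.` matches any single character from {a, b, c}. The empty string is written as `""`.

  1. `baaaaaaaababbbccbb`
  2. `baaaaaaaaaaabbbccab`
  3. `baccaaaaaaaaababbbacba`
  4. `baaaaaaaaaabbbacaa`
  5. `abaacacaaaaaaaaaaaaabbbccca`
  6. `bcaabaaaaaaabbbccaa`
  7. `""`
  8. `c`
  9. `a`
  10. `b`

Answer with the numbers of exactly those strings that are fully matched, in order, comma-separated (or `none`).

1, 2, 3, 4, 7, 8, 9, 10

1 → match
2 → match
3 → match
4 → match
5 → no match
6 → no match
7 → match
8 → match
9 → match
10 → match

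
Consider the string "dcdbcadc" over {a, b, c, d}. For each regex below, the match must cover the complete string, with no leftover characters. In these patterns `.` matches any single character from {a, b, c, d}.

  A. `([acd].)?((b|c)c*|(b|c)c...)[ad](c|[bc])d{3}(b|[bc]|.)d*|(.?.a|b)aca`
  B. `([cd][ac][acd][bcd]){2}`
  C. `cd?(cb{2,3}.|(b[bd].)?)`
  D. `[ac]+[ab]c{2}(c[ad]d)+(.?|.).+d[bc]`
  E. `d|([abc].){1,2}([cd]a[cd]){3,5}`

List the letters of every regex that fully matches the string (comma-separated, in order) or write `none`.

A → no match
B → match
C → no match — must start with "c"
D → no match
E → no match

B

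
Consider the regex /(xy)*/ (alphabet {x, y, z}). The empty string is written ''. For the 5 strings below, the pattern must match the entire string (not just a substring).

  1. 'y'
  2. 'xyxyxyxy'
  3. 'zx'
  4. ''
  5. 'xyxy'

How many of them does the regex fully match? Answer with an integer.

1 → no match
2 → match
3 → no match
4 → match
5 → match
Total matched: 3

3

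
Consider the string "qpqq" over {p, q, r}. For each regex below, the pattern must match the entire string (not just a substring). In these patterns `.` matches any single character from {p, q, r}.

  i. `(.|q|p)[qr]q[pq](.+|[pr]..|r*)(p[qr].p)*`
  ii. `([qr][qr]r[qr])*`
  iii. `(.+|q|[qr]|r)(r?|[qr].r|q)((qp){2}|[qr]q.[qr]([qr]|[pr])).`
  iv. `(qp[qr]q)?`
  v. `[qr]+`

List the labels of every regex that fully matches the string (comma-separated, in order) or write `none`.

i → no match
ii → no match
iii → no match
iv → match
v → no match

iv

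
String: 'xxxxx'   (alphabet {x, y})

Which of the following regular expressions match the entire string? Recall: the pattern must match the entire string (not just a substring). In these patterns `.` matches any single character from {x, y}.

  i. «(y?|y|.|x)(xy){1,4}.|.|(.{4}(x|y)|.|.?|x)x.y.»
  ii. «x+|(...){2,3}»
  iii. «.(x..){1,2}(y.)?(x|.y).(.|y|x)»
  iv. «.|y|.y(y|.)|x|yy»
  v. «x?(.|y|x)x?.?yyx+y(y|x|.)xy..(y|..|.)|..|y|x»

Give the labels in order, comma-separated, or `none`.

i → no match
ii → match
iii → no match
iv → no match
v → no match

ii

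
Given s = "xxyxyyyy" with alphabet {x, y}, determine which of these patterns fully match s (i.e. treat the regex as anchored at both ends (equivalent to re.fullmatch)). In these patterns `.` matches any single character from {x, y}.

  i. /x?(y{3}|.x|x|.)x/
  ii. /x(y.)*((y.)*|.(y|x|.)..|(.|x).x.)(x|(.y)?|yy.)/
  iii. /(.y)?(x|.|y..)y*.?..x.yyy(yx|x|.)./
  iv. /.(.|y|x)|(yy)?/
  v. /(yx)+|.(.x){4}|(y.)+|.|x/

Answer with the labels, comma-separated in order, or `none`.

i → no match — must end with "x"
ii → match
iii → no match
iv → no match
v → no match

ii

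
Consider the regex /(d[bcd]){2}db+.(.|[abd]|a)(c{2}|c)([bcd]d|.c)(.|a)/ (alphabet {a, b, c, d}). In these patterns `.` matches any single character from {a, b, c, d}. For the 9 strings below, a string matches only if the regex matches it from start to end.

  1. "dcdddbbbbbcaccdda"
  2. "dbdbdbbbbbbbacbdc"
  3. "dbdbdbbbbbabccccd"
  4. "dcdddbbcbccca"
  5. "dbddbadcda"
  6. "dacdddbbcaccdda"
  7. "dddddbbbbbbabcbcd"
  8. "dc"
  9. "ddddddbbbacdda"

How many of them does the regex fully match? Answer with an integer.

5

1 → match
2 → match
3 → match
4 → match
5 → no match
6 → no match
7 → match
8 → no match
9 → no match
Total matched: 5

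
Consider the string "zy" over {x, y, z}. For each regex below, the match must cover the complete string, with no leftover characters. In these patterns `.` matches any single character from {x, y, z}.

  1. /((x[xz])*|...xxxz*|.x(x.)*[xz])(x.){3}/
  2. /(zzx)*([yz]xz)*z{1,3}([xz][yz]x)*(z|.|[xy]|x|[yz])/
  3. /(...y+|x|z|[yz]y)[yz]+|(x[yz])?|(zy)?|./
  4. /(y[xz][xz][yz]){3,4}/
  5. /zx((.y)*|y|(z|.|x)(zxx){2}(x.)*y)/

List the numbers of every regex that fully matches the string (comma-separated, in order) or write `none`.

1 → no match
2 → match
3 → match
4 → no match — must start with "y"
5 → no match — must start with "zx"

2, 3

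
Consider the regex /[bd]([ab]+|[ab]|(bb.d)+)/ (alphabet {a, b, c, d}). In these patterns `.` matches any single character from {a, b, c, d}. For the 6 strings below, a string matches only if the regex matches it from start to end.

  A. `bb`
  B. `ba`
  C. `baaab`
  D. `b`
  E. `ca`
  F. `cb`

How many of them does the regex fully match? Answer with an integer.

3

A → match
B → match
C → match
D → no match
E → no match
F → no match
Total matched: 3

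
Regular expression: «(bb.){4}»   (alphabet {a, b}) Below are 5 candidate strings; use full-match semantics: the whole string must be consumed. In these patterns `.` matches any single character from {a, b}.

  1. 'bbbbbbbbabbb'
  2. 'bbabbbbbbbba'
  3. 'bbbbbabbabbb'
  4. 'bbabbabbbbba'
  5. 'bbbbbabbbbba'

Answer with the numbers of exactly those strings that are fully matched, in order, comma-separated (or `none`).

1, 2, 3, 4, 5

1. 'bbbbbbbbabbb' → match
2. 'bbabbbbbbbba' → match
3. 'bbbbbabbabbb' → match
4. 'bbabbabbbbba' → match
5. 'bbbbbabbbbba' → match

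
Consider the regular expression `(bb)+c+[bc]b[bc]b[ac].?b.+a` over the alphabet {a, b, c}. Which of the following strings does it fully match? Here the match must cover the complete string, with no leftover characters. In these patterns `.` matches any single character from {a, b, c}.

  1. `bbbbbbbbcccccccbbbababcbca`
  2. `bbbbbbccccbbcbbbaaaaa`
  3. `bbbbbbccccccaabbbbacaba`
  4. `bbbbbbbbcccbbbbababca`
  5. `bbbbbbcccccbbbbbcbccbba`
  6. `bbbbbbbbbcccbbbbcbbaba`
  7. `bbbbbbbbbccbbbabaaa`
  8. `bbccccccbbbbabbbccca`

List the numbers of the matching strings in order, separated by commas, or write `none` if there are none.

1, 4, 8

1 → match
2 → no match
3 → no match
4 → match
5 → no match
6 → no match
7 → no match
8 → match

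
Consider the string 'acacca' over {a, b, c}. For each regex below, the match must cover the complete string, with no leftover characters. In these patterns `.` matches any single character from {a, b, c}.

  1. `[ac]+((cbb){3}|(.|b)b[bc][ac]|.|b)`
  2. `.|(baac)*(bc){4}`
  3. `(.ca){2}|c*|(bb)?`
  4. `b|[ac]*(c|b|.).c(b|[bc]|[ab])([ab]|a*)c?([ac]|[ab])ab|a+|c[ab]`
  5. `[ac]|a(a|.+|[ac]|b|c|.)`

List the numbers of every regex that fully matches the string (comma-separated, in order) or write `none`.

1 → match
2 → no match
3 → match
4 → no match
5 → match

1, 3, 5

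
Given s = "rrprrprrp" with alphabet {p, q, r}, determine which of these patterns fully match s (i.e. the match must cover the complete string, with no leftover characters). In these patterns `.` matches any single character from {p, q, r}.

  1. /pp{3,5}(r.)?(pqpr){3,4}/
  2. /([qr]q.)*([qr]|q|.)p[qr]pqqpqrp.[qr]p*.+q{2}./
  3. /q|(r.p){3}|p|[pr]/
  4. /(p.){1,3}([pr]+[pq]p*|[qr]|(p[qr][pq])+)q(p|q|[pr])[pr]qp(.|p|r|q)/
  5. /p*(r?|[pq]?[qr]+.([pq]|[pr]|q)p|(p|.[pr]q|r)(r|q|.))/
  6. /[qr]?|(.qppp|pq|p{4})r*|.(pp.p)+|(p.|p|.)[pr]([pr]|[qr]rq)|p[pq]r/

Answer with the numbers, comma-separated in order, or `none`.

1 → no match — must start with "pp"
2 → no match
3 → match
4 → no match — must start with "p"
5 → no match
6 → no match

3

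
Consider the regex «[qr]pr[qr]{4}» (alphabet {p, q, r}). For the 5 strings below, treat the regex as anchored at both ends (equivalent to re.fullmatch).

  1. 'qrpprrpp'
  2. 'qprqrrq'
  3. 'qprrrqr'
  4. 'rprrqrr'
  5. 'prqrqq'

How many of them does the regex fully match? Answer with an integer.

1 → no match
2 → match
3 → match
4 → match
5 → no match
Total matched: 3

3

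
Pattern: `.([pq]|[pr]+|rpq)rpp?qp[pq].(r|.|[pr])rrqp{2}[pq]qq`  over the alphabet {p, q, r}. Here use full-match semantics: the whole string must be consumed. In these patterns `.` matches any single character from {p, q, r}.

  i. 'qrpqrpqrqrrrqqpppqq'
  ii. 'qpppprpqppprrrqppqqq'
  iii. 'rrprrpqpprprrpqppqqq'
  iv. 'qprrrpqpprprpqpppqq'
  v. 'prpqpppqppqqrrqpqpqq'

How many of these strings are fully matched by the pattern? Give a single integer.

i → no match
ii → match
iii → no match
iv → no match
v → no match
Total matched: 1

1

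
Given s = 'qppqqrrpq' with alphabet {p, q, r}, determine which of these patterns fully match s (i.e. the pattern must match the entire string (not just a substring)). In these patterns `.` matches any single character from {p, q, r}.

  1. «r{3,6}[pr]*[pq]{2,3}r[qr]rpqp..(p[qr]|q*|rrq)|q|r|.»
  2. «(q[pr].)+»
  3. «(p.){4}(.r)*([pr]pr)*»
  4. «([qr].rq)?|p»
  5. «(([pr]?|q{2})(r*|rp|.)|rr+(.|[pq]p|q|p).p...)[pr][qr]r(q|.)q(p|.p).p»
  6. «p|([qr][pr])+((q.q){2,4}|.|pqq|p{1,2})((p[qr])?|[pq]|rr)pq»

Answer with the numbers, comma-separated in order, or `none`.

6

1 → no match
2 → no match
3 → no match — must start with 'p'
4 → no match
5 → no match — must end with 'p'
6 → match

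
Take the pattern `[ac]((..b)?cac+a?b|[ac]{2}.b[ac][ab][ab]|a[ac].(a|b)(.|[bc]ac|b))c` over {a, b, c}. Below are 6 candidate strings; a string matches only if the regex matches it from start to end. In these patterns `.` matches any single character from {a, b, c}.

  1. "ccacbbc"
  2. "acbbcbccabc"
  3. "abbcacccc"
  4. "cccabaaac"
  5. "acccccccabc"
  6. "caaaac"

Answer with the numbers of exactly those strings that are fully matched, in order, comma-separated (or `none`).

4

1. "ccacbbc" → no match
2. "acbbcbccabc" → no match
3. "abbcacccc" → no match
4. "cccabaaac" → match
5. "acccccccabc" → no match
6. "caaaac" → no match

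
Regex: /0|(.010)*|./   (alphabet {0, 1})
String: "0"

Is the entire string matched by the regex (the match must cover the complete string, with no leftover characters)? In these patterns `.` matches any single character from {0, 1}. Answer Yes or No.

Yes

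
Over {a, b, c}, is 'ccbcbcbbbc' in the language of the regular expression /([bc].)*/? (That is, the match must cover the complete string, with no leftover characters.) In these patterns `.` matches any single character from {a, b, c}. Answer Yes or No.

Yes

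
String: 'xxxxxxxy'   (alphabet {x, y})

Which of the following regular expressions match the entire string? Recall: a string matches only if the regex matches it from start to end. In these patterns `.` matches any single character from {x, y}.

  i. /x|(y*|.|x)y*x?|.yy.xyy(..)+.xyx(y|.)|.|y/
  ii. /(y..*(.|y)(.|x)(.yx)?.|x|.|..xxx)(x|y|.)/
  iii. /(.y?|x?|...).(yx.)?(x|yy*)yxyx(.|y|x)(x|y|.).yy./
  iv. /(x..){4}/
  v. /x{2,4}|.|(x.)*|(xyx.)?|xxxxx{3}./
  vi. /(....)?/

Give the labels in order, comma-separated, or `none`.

i → no match
ii → no match
iii → no match
iv → no match
v → match
vi → no match

v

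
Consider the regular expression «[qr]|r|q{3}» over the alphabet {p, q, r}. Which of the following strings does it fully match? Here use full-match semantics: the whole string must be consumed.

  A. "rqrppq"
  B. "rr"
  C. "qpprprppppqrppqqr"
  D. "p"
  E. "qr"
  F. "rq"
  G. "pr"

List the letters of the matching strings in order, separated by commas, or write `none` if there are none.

A → no match
B → no match
C → no match
D → no match
E → no match
F → no match
G → no match

none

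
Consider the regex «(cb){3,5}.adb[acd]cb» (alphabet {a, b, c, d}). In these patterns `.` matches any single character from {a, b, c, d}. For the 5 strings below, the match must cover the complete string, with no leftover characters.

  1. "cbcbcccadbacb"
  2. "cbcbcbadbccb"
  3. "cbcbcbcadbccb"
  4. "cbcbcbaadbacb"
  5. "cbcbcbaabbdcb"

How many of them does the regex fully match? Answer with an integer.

1 → no match
2 → no match
3 → match
4 → match
5 → no match
Total matched: 2

2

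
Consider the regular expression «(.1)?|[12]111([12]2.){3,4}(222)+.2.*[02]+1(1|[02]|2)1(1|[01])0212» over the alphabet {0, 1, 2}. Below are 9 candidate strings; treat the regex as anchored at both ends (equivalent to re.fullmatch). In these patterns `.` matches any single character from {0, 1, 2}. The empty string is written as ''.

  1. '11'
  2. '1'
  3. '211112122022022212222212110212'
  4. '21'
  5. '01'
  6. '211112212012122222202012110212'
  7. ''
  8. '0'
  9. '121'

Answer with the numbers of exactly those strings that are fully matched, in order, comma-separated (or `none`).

1 → match
2 → no match
3 → match
4 → match
5 → match
6 → match
7 → match
8 → no match
9 → no match

1, 3, 4, 5, 6, 7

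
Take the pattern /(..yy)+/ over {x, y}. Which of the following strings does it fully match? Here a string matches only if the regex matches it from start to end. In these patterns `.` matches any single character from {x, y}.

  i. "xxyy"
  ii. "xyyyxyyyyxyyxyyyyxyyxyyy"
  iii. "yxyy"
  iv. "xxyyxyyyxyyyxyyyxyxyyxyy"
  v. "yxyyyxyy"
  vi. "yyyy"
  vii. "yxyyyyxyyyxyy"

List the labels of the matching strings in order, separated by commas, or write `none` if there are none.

i, ii, iii, v, vi

i. "xxyy" → match
ii → match
iii. "yxyy" → match
iv → no match
v. "yxyyyxyy" → match
vi. "yyyy" → match
vii → no match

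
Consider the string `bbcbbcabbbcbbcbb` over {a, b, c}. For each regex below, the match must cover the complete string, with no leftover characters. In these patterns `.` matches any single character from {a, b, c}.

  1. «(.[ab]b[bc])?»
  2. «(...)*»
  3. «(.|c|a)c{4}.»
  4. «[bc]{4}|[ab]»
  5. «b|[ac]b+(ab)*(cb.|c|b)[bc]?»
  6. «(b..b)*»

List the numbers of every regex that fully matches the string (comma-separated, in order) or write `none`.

1 → no match
2 → no match
3 → no match
4 → no match
5 → no match
6 → match

6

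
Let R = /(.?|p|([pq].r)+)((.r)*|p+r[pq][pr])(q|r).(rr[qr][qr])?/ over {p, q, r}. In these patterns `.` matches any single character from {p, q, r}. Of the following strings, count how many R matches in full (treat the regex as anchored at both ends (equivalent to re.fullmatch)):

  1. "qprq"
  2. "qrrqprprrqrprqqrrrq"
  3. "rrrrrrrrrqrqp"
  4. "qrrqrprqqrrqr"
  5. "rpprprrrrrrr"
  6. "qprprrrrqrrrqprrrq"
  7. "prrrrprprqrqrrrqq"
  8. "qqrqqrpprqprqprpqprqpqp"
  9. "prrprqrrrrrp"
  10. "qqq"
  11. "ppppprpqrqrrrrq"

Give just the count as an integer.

7

1 → no match
2 → match
3 → match
4 → match
5 → match
6 → match
7 → match
8 → no match
9 → no match
10 → match
11 → no match
Total matched: 7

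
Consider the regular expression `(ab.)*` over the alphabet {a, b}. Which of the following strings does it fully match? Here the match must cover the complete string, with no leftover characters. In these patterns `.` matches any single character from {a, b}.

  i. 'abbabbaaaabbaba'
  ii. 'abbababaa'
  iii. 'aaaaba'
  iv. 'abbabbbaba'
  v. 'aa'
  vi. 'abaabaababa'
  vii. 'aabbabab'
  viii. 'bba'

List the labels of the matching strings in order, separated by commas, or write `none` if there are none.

i → no match
ii → no match
iii → no match
iv → no match
v → no match
vi → no match
vii → no match
viii → no match

none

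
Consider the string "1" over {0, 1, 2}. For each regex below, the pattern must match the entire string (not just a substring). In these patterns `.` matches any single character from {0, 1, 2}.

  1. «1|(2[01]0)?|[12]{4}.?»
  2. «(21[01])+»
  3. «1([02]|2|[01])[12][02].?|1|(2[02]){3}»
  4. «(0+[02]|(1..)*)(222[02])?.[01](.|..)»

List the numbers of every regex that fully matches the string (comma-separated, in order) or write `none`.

1 → match
2 → no match — must start with "21"
3 → match
4 → no match

1, 3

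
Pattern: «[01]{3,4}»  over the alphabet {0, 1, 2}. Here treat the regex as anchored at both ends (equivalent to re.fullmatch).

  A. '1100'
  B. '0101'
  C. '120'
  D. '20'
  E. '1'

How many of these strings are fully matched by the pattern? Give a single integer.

2

A → match
B → match
C → no match
D → no match
E → no match
Total matched: 2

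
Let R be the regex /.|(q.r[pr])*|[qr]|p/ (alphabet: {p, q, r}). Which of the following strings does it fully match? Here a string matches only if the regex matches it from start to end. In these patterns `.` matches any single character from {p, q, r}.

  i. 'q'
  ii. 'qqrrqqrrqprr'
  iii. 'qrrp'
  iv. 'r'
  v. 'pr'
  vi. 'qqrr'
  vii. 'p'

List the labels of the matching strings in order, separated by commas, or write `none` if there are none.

i, ii, iii, iv, vi, vii

i → match
ii → match
iii → match
iv → match
v → no match
vi → match
vii → match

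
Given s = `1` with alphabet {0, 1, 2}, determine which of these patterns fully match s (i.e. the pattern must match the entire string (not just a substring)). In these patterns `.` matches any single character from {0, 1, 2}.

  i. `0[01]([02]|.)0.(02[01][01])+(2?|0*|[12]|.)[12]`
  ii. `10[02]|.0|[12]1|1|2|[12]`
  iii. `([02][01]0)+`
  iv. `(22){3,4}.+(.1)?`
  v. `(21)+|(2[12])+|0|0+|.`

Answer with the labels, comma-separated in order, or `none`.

i → no match — must start with `0`
ii → match
iii → no match — must end with `0`
iv → no match — must start with `22`
v → match

ii, v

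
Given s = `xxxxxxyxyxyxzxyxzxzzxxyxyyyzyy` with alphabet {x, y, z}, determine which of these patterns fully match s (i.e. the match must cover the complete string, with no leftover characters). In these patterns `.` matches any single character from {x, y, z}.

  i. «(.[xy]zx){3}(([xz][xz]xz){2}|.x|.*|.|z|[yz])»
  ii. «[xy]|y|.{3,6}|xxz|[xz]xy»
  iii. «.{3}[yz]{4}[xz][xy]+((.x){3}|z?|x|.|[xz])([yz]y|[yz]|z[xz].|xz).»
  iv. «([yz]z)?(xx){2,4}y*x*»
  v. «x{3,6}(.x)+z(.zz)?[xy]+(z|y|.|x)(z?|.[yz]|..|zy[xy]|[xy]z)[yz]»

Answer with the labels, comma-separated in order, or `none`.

i → no match
ii → no match
iii → no match
iv → no match
v → match

v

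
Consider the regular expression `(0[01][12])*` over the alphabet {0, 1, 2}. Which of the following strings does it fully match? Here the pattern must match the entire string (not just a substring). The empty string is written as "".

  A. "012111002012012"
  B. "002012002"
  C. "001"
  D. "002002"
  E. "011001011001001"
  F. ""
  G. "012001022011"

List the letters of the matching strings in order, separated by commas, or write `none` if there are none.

B, C, D, E, F

A → no match
B → match
C → match
D → match
E → match
F → match
G → no match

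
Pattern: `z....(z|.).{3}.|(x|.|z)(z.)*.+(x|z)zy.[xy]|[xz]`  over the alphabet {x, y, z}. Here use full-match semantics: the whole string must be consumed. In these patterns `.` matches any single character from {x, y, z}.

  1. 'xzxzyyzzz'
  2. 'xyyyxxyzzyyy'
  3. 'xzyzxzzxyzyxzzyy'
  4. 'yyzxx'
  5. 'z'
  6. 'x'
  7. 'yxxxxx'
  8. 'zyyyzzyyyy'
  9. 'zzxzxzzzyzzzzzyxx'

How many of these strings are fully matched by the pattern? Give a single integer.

5

1 → no match
2 → match
3 → no match
4 → no match
5 → match
6 → match
7 → no match
8 → match
9 → match
Total matched: 5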